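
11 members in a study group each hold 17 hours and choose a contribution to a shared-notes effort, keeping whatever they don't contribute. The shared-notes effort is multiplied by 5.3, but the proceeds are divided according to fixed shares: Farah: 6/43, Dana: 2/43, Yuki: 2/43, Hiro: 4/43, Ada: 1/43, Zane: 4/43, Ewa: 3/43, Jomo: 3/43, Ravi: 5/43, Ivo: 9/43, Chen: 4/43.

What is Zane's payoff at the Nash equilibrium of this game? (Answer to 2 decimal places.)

For player j, contributing a unit is worthwhile iff 5.3 × (j's share) ≥ 1, i.e. iff j's share is at least 0.1887.
Ivo alone (share 9/43) is above the threshold, contributing 17; the remaining 10 contribute 0. Total contributed: 17.
Zane keeps 17 and receives 5.3 × 17 × 4/43 = 8.38 from the shared-notes effort, for a payoff of 25.38.

25.38 hours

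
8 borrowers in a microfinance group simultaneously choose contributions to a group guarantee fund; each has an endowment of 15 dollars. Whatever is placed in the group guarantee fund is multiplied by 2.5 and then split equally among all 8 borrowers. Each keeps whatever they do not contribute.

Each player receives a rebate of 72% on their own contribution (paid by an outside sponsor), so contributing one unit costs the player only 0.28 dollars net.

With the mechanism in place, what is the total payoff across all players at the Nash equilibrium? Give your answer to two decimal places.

386.40 dollars

With the mechanism, a contributed unit returns (2.5/8) / 0.28 = 1.1161 per unit of net cost to the contributor — now above 1 — so contributing fully is weakly dominant for every player.
So the Nash equilibrium is full contribution by all 8; the group earns 8 × (15 × 0.72 + 2.5 × 15) = 386.40.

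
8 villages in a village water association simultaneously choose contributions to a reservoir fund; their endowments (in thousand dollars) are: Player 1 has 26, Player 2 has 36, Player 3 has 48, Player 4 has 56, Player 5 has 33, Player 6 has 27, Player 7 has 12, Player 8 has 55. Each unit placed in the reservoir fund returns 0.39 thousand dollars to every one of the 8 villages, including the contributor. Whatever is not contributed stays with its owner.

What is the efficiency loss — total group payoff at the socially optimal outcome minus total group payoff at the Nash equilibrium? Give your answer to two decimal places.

The private return per contributed unit is 0.39 < 1 for everyone, so the Nash equilibrium is zero contribution and the group total is Σ E_j = 26 + 36 + 48 + 56 + 33 + 27 + 12 + 55 = 293.
Each contributed unit returns 3.120 to the group, so the social optimum is full contribution by everyone: group total = 3.120 × 293 = 914.16.
Efficiency loss = (3.120 − 1) × 293 = 621.16.

621.16 thousand dollars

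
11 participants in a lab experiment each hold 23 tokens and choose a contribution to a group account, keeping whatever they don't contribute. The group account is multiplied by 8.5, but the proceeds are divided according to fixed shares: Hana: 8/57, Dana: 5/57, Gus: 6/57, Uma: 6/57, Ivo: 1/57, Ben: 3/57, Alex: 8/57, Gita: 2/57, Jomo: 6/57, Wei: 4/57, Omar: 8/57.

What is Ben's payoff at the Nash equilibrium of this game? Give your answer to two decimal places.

Player j's private return per contributed unit is 8.5 × (j's share). Contributing is weakly dominant for j when that share is at least 1/8.5 = 0.1176, and contributing 0 is dominant otherwise.
Hana, Alex and Omar clear that bar, contributing 23 each; the remaining 8 contribute 0. Total contributed: 69.
Ben keeps 23 and receives 8.5 × 69 × 3/57 = 30.87 from the group account, for a payoff of 53.87.

53.87 tokens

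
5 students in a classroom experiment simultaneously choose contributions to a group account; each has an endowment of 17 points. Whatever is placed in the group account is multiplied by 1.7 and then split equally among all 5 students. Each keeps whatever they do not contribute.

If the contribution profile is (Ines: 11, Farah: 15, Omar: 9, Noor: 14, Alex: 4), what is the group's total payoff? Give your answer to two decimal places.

122.10 points

Total contributed: 11 + 15 + 9 + 14 + 4 = 53; total kept: 5 × 17 − 53 = 32.
The group account pays out 1.7 × 53 = 90.10 in aggregate.
Group total = 32 + 90.10 = 122.10.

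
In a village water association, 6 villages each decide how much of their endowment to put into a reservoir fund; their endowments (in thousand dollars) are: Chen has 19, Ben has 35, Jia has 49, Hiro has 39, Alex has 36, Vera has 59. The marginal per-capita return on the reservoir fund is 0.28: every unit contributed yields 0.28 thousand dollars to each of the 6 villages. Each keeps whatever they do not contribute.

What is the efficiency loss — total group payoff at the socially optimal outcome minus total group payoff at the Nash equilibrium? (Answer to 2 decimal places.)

The private return per contributed unit is 0.28 < 1 for everyone, so the Nash equilibrium is zero contribution and the group total is Σ E_j = 19 + 35 + 49 + 39 + 36 + 59 = 237.
Each contributed unit returns 1.680 to the group, so the social optimum is full contribution by everyone: group total = 1.680 × 237 = 398.16.
Efficiency loss = (1.680 − 1) × 237 = 161.16.

161.16 thousand dollars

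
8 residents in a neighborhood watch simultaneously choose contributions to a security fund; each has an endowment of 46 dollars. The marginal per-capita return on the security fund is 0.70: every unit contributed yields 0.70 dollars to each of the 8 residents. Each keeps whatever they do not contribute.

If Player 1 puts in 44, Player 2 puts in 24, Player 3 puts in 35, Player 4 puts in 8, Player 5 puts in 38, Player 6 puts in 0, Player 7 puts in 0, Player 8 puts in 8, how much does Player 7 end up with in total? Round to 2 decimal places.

Total contributed: 44 + 24 + 35 + 8 + 38 + 0 + 0 + 8 = 157.
Each receives 0.70 × 157 = 109.90 from the security fund.
Player 7 keeps 46 − 0 = 46, so Player 7's payoff is 46 + 109.90 = 155.90.

155.90 dollars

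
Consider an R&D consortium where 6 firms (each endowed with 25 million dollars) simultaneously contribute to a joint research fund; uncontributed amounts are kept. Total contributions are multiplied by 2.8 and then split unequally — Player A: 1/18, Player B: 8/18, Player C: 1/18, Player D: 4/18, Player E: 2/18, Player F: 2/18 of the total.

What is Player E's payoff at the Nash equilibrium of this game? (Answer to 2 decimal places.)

A player with share s gets back 2.8·s per unit contributed, so full contribution is dominant for anyone with s > 1/2.8 = 0.3571 and zero contribution is dominant for anyone below.
Player B alone (share 8/18) is above the threshold, contributing 25; the remaining 5 contribute 0. Total contributed: 25.
Player E keeps 25 and receives 2.8 × 25 × 2/18 = 7.78 from the joint research fund, for a payoff of 32.78.

32.78 million dollars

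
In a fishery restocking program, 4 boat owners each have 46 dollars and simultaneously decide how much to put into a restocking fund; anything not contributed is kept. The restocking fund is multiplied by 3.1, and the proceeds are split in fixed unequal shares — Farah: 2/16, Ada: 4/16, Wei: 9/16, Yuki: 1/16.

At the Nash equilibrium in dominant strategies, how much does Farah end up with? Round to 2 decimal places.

A player with share s gets back 3.1·s per unit contributed, so full contribution is dominant for anyone with s > 1/3.1 = 0.3226 and zero contribution is dominant for anyone below.
Only Wei (9/16) clears that bar, contributing 46; the remaining 3 contribute 0. Total contributed: 46.
Farah keeps 46 and receives 3.1 × 46 × 2/16 = 17.83 from the restocking fund, for a payoff of 63.83.

63.83 dollars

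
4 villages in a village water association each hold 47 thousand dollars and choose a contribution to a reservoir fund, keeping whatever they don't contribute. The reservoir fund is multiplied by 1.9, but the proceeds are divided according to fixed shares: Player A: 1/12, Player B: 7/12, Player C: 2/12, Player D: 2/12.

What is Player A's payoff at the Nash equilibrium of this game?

54.44 thousand dollars

A player with share s gets back 1.9·s per unit contributed, so full contribution is dominant for anyone with s > 1/1.9 = 0.5263 and zero contribution is dominant for anyone below.
Only Player B (7/12) clears that bar, contributing 47; the remaining 3 contribute 0. Total contributed: 47.
Player A keeps 47 and receives 1.9 × 47 × 1/12 = 7.44 from the reservoir fund, for a payoff of 54.44.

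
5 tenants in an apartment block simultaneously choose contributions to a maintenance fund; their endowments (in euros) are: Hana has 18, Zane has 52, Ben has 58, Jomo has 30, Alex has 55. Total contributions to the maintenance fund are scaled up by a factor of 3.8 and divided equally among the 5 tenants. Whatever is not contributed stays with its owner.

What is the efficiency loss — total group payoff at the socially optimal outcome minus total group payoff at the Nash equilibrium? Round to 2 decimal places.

596.40 euros

The private return per contributed unit is 3.8/5 = 0.7600 < 1 for every player regardless of endowment, so the Nash equilibrium is zero contribution and the group total is Σ E_j = 18 + 52 + 58 + 30 + 55 = 213.
Each contributed unit returns 3.800 to the group, so the social optimum is full contribution by everyone: group total = 3.800 × 213 = 809.40.
Efficiency loss = (3.800 − 1) × 213 = 596.40.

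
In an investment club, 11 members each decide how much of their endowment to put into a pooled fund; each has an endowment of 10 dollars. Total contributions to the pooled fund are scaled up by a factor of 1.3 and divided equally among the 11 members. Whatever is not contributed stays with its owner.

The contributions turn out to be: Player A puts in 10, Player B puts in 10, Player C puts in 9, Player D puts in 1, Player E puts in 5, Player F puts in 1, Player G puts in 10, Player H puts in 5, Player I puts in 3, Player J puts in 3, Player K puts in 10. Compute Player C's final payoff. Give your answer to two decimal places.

Total contributed: 10 + 10 + 9 + 1 + 5 + 1 + 10 + 5 + 3 + 3 + 10 = 67.
Each receives 1.3 × 67 / 11 = 7.92 from the pooled fund.
Player C keeps 10 − 9 = 1, so Player C's payoff is 1 + 7.92 = 8.92.

8.92 dollars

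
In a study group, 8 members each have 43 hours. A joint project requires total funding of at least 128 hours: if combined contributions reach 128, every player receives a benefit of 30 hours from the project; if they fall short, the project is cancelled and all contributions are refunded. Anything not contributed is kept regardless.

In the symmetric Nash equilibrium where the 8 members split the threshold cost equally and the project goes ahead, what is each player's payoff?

Equal share of the threshold: 128/8 = 16.
At this profile no one gains by cutting their contribution: any cut drops the total below 128, the project is cancelled, contributions are refunded, and the deviator ends with 43, which is less than 43 − 16 + 30 = 57. Contributing more than 16 just wastes the excess. So contributing exactly 16 is a best response.
Each player's payoff: 43 − 16 + 30 = 57.

57 hours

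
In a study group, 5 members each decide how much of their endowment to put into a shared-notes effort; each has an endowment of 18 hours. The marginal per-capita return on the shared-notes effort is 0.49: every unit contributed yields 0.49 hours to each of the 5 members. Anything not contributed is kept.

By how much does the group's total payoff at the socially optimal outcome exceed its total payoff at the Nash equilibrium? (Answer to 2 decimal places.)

The private return per contributed unit is 0.49 < 1, so contributing 0 is dominant for every player. At the Nash equilibrium everyone keeps their 18, and the group total is 5 × 18 = 90.
Each contributed unit returns 2.450 to the group as a whole (0.49 to each of 5 players), which exceeds 1, so the social optimum is full contribution: group total = 2.450 × 90 = 220.50.
Efficiency loss = 220.50 − 90 = 130.50.

130.50 hours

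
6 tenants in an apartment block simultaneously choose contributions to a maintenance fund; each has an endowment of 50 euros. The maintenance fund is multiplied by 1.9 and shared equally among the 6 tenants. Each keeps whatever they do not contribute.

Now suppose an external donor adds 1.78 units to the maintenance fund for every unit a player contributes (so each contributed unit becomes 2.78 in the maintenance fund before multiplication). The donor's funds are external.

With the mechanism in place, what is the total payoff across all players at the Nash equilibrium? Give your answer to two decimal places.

300.00 euros

Even with the mechanism, each unit contributed returns only 1.9 × 2.78 / 6 = 0.8803 per unit of net cost, so contributing nothing is still dominant.
Everyone keeps their endowment and the group total is 6 × 50 = 300.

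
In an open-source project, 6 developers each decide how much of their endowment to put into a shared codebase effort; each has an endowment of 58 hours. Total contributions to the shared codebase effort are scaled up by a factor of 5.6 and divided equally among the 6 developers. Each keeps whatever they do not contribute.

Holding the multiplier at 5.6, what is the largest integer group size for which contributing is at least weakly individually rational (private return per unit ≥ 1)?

Private return per unit is 5.6/(group size), which is ≥ 1 whenever the group size is ≤ 5.6.
The largest such integer is 5.

5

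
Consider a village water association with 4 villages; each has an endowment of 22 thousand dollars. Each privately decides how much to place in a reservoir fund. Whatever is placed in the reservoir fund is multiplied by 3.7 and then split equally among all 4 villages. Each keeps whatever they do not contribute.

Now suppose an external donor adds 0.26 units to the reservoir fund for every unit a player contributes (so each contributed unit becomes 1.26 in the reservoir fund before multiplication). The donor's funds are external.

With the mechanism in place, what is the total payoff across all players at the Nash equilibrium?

410.26 thousand dollars

With the mechanism, a contributed unit returns 3.7 × 1.26 / 4 = 1.1655 per unit of net cost to the contributor — now above 1 — so contributing fully is weakly dominant for every player.
So the Nash equilibrium is full contribution by all 4; the group earns 3.7 × 1.26 × 88 = 410.26.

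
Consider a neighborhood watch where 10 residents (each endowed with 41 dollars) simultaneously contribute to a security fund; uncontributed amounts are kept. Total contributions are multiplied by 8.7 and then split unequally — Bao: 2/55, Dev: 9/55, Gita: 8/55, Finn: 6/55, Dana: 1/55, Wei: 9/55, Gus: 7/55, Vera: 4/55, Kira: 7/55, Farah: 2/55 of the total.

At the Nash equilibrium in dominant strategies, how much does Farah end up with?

105.85 dollars

Player j's private return per contributed unit is 8.7 × (j's share). Contributing is weakly dominant for j when that share is at least 1/8.7 = 0.1149, and contributing 0 is dominant otherwise.
Dev, Gita, Wei, Gus and Kira are above the threshold, contributing 41 each; the remaining 5 contribute 0. Total contributed: 205.
Farah keeps 41 and receives 8.7 × 205 × 2/55 = 64.85 from the security fund, for a payoff of 105.85.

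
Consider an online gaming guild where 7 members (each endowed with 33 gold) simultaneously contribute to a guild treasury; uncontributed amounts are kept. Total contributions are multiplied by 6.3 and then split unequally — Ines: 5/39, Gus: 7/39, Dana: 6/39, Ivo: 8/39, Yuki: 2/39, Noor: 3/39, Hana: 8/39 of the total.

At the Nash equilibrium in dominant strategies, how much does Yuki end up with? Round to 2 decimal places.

64.98 gold

A player with share s gets back 6.3·s per unit contributed, so full contribution is dominant for anyone with s > 1/6.3 = 0.1587 and zero contribution is dominant for anyone below.
The shares above 0.1587 belong to Gus, Ivo and Hana, contributing 33 each; the remaining 4 contribute 0. Total contributed: 99.
Yuki keeps 33 and receives 6.3 × 99 × 2/39 = 31.98 from the guild treasury, for a payoff of 64.98.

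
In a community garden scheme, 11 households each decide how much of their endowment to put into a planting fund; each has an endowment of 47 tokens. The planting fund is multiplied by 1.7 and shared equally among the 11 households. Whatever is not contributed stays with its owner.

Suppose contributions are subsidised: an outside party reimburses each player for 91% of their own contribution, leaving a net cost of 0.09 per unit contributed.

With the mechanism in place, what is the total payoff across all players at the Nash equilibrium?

1349.37 tokens

With the mechanism, a contributed unit returns (1.7/11) / 0.09 = 1.7172 per unit of net cost to the contributor — now above 1 — so contributing fully is weakly dominant for every player.
So the Nash equilibrium is full contribution by all 11; the group earns 11 × (47 × 0.91 + 1.7 × 47) = 1349.37.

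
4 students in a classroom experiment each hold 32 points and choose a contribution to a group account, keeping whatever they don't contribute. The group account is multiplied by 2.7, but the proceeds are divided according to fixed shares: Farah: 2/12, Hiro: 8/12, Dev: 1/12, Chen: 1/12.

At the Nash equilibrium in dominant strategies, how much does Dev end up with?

39.20 points

Player j's private return per contributed unit is 2.7 × (j's share). Contributing is weakly dominant for j when that share is at least 1/2.7 = 0.3704, and contributing 0 is dominant otherwise.
Hiro alone (share 8/12) is above the threshold, contributing 32; the remaining 3 contribute 0. Total contributed: 32.
Dev keeps 32 and receives 2.7 × 32 × 1/12 = 7.20 from the group account, for a payoff of 39.20.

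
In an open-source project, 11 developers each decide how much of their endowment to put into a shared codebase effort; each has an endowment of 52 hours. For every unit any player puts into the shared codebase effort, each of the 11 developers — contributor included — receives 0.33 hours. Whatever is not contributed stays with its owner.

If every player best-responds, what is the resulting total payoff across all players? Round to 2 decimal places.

572.00 hours

The private return per contributed unit is 0.33 < 1, so contributing 0 is dominant for every player. At the Nash equilibrium everyone keeps their 52, and the group total is 11 × 52 = 572.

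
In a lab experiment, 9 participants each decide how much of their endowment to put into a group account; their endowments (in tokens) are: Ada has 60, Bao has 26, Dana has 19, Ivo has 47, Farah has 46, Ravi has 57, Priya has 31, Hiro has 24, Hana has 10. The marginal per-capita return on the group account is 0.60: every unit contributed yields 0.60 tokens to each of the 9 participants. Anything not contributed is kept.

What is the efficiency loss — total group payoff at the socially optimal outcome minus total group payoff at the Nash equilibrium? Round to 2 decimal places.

1408.00 tokens

The private return per contributed unit is 0.60 < 1 for everyone, so the Nash equilibrium is zero contribution and the group total is Σ E_j = 60 + 26 + 19 + 47 + 46 + 57 + 31 + 24 + 10 = 320.
Each contributed unit returns 5.400 to the group, so the social optimum is full contribution by everyone: group total = 5.400 × 320 = 1728.00.
Efficiency loss = (5.400 − 1) × 320 = 1408.00.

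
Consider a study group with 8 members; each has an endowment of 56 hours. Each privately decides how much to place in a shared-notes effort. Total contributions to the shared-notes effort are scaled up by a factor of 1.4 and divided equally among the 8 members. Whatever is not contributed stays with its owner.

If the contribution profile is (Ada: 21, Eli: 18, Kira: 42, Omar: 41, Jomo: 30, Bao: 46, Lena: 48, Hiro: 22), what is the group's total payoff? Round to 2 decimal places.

555.20 hours

Total contributed: 21 + 18 + 42 + 41 + 30 + 46 + 48 + 22 = 268; total kept: 8 × 56 − 268 = 180.
The shared-notes effort pays out 1.4 × 268 = 375.20 in aggregate.
Group total = 180 + 375.20 = 555.20.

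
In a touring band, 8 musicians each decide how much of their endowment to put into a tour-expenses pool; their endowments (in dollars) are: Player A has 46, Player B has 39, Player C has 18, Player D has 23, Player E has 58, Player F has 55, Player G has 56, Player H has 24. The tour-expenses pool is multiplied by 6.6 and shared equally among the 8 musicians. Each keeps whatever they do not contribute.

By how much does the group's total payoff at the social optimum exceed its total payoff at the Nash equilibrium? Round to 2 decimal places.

1786.40 dollars

The private return per contributed unit is 6.6/8 = 0.8250 < 1 for every player regardless of endowment, so the Nash equilibrium is zero contribution and the group total is Σ E_j = 46 + 39 + 18 + 23 + 58 + 55 + 56 + 24 = 319.
Each contributed unit returns 6.600 to the group, so the social optimum is full contribution by everyone: group total = 6.600 × 319 = 2105.40.
Efficiency loss = (6.600 − 1) × 319 = 1786.40.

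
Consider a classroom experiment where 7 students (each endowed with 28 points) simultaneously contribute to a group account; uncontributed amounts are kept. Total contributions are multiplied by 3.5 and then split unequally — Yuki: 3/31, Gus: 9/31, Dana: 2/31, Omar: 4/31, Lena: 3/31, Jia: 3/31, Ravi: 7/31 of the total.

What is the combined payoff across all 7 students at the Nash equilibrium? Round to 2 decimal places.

Each unit j contributes comes back to j as 3.5 × (j's share), so j prefers to contribute only if that share exceeds 1/3.5 = 0.2857; otherwise keeping the unit dominates.
The only share above 0.2857 is Gus's 9/31, contributing 28; the remaining 6 contribute 0. Total contributed: 28.
The group account pays out 3.5 × 28 = 98.00 in total (split across the unequal shares, but the aggregate is all that matters for the group sum).
The 6 free-riders keep 28 each, adding 168. Group total = 168 + 98.00 = 266.00.

266.00 points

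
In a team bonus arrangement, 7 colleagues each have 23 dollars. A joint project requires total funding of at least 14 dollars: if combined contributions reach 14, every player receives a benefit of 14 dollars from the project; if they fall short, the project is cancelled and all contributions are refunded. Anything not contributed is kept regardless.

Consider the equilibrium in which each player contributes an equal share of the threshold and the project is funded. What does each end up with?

Equal share of the threshold: 14/7 = 2.
At this profile no one gains by cutting their contribution: any cut drops the total below 14, the project is cancelled, contributions are refunded, and the deviator ends with 23, which is less than 23 − 2 + 14 = 35. Contributing more than 2 just wastes the excess. So contributing exactly 2 is a best response.
Each player's payoff: 23 − 2 + 14 = 35.

35 dollars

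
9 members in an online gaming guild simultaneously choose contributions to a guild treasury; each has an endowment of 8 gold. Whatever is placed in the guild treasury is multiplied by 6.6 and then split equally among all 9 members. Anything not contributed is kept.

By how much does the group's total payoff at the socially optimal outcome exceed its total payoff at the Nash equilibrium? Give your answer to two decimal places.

Each contributed unit returns 6.6/9 = 0.7333 to its contributor — below 1 — so contributing 0 is dominant for every player. At the Nash equilibrium everyone keeps their 8, and the group total is 9 × 8 = 72.
Each contributed unit returns 6.600 to the group as a whole (0.7333 to each of 9 players), which exceeds 1, so the social optimum is full contribution: group total = 6.600 × 72 = 475.20.
Efficiency loss = 475.20 − 72 = 403.20.

403.20 gold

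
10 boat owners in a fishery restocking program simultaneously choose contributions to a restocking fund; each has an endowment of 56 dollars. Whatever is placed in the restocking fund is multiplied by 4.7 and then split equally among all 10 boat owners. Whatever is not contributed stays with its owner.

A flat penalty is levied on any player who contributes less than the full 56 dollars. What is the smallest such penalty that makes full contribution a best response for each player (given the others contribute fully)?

29.68 dollars

Given the others contribute fully, the best deviation is to contribute 0 (any partial contribution still incurs the fine and gives up units whose private return 0.4700 is below 1).
Deviating from 56 to 0 saves 56 dollars but forfeits the deviator's share of the drop in the restocking fund: 4.7/10 × 56 = 26.32.
So the deviation gain is 56 − 26.32 = 29.68, and the fine must be at least 29.68 dollars to wipe it out.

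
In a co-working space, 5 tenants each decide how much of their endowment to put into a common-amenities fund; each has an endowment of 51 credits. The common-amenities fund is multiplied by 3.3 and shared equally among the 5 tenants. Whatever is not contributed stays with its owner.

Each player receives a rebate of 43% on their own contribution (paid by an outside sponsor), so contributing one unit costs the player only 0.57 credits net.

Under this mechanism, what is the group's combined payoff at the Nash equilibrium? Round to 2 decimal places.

Under the mechanism each unit contributed yields (3.3/5) / 0.57 = 1.1579 back to its contributor per unit of net cost, which exceeds 1, making full contribution the dominant choice for everyone.
At the Nash equilibrium everyone contributes 51. Group total payoff = 5 × (51 × 0.43 + 3.3 × 51) = 951.15.

951.15 credits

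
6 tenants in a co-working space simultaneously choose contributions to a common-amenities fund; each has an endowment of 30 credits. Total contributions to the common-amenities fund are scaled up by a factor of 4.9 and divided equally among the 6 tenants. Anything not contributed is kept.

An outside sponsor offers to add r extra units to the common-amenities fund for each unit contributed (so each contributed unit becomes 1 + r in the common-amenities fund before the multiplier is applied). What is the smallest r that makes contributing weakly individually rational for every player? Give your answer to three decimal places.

0.224

With matching at rate r, one contributed unit becomes (1 + r) in the common-amenities fund and returns 4.9 × (1 + r) / 6 to the contributor.
Setting this equal to 1: 1 + r = 6/4.9 = 1.2245.
So the minimum matching rate is r = 1.2245 − 1 = 0.224.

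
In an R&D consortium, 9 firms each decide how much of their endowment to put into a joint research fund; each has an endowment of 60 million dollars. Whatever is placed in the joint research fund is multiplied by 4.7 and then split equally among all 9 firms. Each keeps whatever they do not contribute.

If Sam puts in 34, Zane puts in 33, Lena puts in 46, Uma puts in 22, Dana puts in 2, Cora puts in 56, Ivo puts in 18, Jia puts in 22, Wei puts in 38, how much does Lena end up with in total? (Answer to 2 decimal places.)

155.52 million dollars

Total contributed: 34 + 33 + 46 + 22 + 2 + 56 + 18 + 22 + 38 = 271.
Each receives 4.7 × 271 / 9 = 141.52 from the joint research fund.
Lena keeps 60 − 46 = 14, so Lena's payoff is 14 + 141.52 = 155.52.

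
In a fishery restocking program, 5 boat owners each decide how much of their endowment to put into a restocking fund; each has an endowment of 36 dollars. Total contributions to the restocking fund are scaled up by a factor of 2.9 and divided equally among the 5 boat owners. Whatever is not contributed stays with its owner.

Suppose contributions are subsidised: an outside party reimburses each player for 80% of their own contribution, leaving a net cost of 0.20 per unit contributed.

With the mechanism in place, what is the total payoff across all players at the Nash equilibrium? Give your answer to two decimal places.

666.00 dollars

The effective private return per unit is now (2.9/5) / 0.20 = 2.9000 > 1, so every player's dominant strategy flips to full contribution.
At the Nash equilibrium everyone contributes 36. Group total payoff = 5 × (36 × 0.80 + 2.9 × 36) = 666.00.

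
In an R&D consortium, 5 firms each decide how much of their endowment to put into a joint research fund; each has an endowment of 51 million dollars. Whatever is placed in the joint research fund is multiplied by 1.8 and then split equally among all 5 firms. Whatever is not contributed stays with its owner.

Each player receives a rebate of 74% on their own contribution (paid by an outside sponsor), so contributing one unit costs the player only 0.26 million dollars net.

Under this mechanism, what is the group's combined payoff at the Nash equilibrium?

With the mechanism, a contributed unit returns (1.8/5) / 0.26 = 1.3846 per unit of net cost to the contributor — now above 1 — so contributing fully is weakly dominant for every player.
At the Nash equilibrium everyone contributes 51. Group total payoff = 5 × (51 × 0.74 + 1.8 × 51) = 647.70.

647.70 million dollars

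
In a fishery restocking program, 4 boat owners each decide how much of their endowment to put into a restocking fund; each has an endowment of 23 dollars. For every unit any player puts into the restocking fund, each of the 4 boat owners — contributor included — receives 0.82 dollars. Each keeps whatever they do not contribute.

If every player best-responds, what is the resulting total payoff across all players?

92.00 dollars

The private return per contributed unit is 0.82 < 1, so contributing 0 is dominant for every player. At the Nash equilibrium everyone keeps their 23, and the group total is 4 × 23 = 92.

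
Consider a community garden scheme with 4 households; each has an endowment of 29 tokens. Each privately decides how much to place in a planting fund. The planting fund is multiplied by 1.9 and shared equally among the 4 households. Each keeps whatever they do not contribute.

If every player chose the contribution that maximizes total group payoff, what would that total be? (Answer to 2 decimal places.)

Each contributed unit returns 1.900 to the group as a whole (0.4750 to each of 4 players), which exceeds 1, so the social optimum is full contribution: group total = 1.900 × 116 = 220.40.

220.40 tokens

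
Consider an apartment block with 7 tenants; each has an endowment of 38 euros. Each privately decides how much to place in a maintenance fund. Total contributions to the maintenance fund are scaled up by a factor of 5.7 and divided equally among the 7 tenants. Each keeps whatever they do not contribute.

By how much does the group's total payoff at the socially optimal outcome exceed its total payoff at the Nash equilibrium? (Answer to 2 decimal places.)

1250.20 euros

Each contributed unit returns 5.7/7 = 0.8143 to its contributor — below 1 — so contributing 0 is dominant for every player. At the Nash equilibrium everyone keeps their 38, and the group total is 7 × 38 = 266.
Each contributed unit returns 5.700 to the group as a whole (0.8143 to each of 7 players), which exceeds 1, so the social optimum is full contribution: group total = 5.700 × 266 = 1516.20.
Efficiency loss = 1516.20 − 266 = 1250.20.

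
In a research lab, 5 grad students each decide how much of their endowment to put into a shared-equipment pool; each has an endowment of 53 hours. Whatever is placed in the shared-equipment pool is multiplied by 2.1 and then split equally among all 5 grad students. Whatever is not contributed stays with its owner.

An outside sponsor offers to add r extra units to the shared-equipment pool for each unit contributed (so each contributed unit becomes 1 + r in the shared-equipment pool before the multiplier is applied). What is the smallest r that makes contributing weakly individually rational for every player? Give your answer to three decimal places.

With matching at rate r, one contributed unit becomes (1 + r) in the shared-equipment pool and returns 2.1 × (1 + r) / 5 to the contributor.
Setting this equal to 1: 1 + r = 5/2.1 = 2.3810.
So the minimum matching rate is r = 2.3810 − 1 = 1.381.

1.381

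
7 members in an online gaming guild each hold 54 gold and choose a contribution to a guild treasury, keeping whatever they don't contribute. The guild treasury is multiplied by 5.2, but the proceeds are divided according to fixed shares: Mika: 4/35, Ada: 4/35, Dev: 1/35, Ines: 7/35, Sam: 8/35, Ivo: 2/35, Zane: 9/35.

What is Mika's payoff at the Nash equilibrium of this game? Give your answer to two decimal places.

A player with share s gets back 5.2·s per unit contributed, so full contribution is dominant for anyone with s > 1/5.2 = 0.1923 and zero contribution is dominant for anyone below.
The shares above 0.1923 belong to Ines, Sam and Zane, contributing 54 each; the remaining 4 contribute 0. Total contributed: 162.
Mika keeps 54 and receives 5.2 × 162 × 4/35 = 96.27 from the guild treasury, for a payoff of 150.27.

150.27 gold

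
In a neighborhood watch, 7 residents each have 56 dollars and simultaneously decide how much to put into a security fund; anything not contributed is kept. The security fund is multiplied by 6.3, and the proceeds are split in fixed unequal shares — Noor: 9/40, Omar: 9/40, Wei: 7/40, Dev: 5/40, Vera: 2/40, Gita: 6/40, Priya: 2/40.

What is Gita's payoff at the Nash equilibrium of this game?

For player j, contributing a unit is worthwhile iff 6.3 × (j's share) ≥ 1, i.e. iff j's share is at least 0.1587.
Noor, Omar and Wei clear that bar, contributing 56 each; the remaining 4 contribute 0. Total contributed: 168.
Gita keeps 56 and receives 6.3 × 168 × 6/40 = 158.76 from the security fund, for a payoff of 214.76.

214.76 dollars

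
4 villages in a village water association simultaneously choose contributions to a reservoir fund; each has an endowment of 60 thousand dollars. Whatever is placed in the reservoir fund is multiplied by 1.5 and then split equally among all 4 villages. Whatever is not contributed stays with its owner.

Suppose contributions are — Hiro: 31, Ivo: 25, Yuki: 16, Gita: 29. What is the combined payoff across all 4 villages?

Total contributed: 31 + 25 + 16 + 29 = 101; total kept: 4 × 60 − 101 = 139.
The reservoir fund pays out 1.5 × 101 = 151.50 in aggregate.
Group total = 139 + 151.50 = 290.50.

290.50 thousand dollars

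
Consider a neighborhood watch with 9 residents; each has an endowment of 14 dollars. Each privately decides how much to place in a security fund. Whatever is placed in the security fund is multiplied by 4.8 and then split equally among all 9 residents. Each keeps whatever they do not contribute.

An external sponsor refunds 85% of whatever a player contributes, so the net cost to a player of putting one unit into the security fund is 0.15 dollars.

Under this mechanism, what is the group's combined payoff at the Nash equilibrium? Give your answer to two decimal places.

The effective private return per unit is now (4.8/9) / 0.15 = 3.5556 > 1, so every player's dominant strategy flips to full contribution.
At the Nash equilibrium everyone contributes 14. Group total payoff = 9 × (14 × 0.85 + 4.8 × 14) = 711.90.

711.90 dollars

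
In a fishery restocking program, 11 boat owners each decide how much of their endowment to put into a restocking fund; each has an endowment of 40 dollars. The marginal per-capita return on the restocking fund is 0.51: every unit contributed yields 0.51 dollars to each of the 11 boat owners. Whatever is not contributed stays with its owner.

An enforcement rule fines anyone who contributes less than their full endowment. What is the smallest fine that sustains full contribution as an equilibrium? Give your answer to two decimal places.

19.60 dollars

Given the others contribute fully, the best deviation is to contribute 0 (any partial contribution still incurs the fine and gives up units whose private return 0.51 is below 1).
Deviating from 40 to 0 saves 40 dollars but forfeits the deviator's share of the drop in the restocking fund: 0.51 × 40 = 20.40.
So the deviation gain is 40 − 20.40 = 19.60, and the fine must be at least 19.60 dollars to wipe it out.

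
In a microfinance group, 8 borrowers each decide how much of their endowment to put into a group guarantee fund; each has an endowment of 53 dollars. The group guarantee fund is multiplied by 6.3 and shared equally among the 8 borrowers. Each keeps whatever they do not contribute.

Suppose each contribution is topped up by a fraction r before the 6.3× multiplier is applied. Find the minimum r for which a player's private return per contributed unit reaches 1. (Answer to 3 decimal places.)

With matching at rate r, one contributed unit becomes (1 + r) in the group guarantee fund and returns 6.3 × (1 + r) / 8 to the contributor.
Setting this equal to 1: 1 + r = 8/6.3 = 1.2698.
So the minimum matching rate is r = 1.2698 − 1 = 0.270.

0.270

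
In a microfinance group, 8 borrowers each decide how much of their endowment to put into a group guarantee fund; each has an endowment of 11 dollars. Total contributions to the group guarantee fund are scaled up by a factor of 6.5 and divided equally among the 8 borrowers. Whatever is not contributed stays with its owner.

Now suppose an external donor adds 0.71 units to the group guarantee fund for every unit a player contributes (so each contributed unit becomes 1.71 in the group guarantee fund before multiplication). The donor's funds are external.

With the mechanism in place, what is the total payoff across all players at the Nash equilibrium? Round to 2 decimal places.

978.12 dollars

With the mechanism, a contributed unit returns 6.5 × 1.71 / 8 = 1.3894 per unit of net cost to the contributor — now above 1 — so contributing fully is weakly dominant for every player.
At the Nash equilibrium everyone contributes 11. Group total payoff = 6.5 × 1.71 × 88 = 978.12.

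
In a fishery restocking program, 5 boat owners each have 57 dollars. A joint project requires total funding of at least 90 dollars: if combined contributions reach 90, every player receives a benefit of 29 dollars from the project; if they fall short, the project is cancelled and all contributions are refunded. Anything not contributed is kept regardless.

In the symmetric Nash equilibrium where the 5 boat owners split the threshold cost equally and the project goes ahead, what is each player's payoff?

68 dollars

Equal share of the threshold: 90/5 = 18.
At this profile no one gains by cutting their contribution: any cut drops the total below 90, the project is cancelled, contributions are refunded, and the deviator ends with 57, which is less than 57 − 18 + 29 = 68. Contributing more than 18 just wastes the excess. So contributing exactly 18 is a best response.
Each player's payoff: 57 − 18 + 29 = 68.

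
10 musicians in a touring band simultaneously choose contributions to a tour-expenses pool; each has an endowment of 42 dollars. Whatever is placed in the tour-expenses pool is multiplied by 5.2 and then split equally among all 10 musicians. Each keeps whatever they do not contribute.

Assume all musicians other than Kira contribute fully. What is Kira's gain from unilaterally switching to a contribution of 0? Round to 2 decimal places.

Switching from a contribution of 42 to 0 lets Kira keep an extra 42 dollars, but lowers the tour-expenses pool by 42, which costs Kira their own share of that drop: 5.2/10 × 42 = 21.84.
Net gain = 42 − 21.84 = 20.16. The private return per contributed unit (0.5200) is below 1, so free-riding is indeed the best response regardless of what the others do.

20.16 dollars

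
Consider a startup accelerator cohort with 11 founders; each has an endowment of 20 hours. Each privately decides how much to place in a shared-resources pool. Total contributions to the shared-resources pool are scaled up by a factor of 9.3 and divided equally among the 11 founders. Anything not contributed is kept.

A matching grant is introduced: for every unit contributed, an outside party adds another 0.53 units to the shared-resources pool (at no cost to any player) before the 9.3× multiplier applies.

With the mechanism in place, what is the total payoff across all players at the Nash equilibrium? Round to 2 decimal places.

3130.38 hours

Under the mechanism each unit contributed yields 9.3 × 1.53 / 11 = 1.2935 back to its contributor per unit of net cost, which exceeds 1, making full contribution the dominant choice for everyone.
At the Nash equilibrium everyone contributes 20. Group total payoff = 9.3 × 1.53 × 220 = 3130.38.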